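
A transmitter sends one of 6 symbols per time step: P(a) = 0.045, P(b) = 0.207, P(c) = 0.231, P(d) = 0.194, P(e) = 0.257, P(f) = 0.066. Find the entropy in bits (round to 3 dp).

H = −Σ pᵢ log₂ pᵢ.
−0.045·log₂(0.045) = 0.2013
−0.207·log₂(0.207) = 0.4704
−0.231·log₂(0.231) = 0.4883
−0.194·log₂(0.194) = 0.4590
−0.257·log₂(0.257) = 0.5038
−0.066·log₂(0.066) = 0.2588
Sum ≈ 2.3816 → 2.382 bits.

2.382 bits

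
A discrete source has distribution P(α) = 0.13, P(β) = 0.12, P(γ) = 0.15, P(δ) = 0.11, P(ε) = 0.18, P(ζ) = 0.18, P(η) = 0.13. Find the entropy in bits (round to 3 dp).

H = −Σ pᵢ log₂ pᵢ.
−0.13·log₂(0.13) = 0.3826
−0.12·log₂(0.12) = 0.3671
−0.15·log₂(0.15) = 0.4105
−0.11·log₂(0.11) = 0.3503
−0.18·log₂(0.18) = 0.4453
−0.18·log₂(0.18) = 0.4453
−0.13·log₂(0.13) = 0.3826
Sum ≈ 2.7838 → 2.784 bits.

2.784 bits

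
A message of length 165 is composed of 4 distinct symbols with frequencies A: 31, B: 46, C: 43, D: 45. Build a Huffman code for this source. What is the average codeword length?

Probabilities are the counts divided by 165.
Repeatedly combine the two least-probable nodes; the expected code length is the sum of the merged weights.
merge 31/165 + 43/165 → 74/165
merge 3/11 + 46/165 → 91/165
merge 74/165 + 91/165 → 1
L = 74/165 + 91/165 + 1 = 2 bits/symbol.

2 bits/symbol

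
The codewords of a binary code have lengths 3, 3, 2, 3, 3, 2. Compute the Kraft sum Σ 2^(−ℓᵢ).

With common denominator 2^3 = 8: Σ 2^(−ℓᵢ) = 1/8 + 1/8 + 2/8 + 1/8 + 1/8 + 2/8 = 8/8 = 1.

1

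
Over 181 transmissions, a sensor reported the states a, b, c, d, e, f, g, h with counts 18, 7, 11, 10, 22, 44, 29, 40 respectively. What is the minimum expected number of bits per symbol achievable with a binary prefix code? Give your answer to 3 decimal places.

Probabilities are the counts divided by 181.
Repeatedly combine the two least-probable nodes; the expected code length is the sum of the merged weights.
merge 7/181 + 10/181 → 17/181
merge 11/181 + 17/181 → 28/181
merge 18/181 + 22/181 → 40/181
merge 28/181 + 29/181 → 57/181
merge 40/181 + 40/181 → 80/181
merge 44/181 + 57/181 → 101/181
merge 80/181 + 101/181 → 1
L = 17/181 + 28/181 + 40/181 + 57/181 + 80/181 + 101/181 + 1 = 504/181 ≈ 2.785 bits/symbol.

2.785 bits/symbol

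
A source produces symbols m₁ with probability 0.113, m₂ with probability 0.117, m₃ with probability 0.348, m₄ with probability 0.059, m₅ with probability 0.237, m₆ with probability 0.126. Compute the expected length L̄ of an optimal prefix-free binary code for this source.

Repeatedly combine the two least-probable nodes; the expected code length is the sum of the merged weights.
merge 59/1000 + 113/1000 → 43/250
merge 117/1000 + 63/500 → 243/1000
merge 43/250 + 237/1000 → 409/1000
merge 243/1000 + 87/250 → 591/1000
merge 409/1000 + 591/1000 → 1
L = 43/250 + 243/1000 + 409/1000 + 591/1000 + 1 = 483/200 = 2.415 bits/symbol.

2.415 bits/symbol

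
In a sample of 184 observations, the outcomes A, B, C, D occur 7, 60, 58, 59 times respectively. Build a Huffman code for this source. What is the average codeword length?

2 bits/symbol

Probabilities are the counts divided by 184.
Repeatedly combine the two least-probable nodes; the expected code length is the sum of the merged weights.
merge 7/184 + 29/92 → 65/184
merge 59/184 + 15/46 → 119/184
merge 65/184 + 119/184 → 1
L = 65/184 + 119/184 + 1 = 2 bits/symbol.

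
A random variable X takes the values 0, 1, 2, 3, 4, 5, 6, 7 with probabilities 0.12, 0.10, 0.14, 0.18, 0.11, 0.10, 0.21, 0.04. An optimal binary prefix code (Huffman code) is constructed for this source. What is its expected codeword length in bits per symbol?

2.93 bits/symbol

Repeatedly combine the two least-probable nodes; the expected code length is the sum of the merged weights.
merge 1/25 + 1/10 → 7/50
merge 1/10 + 11/100 → 21/100
merge 3/25 + 7/50 → 13/50
merge 7/50 + 9/50 → 8/25
merge 21/100 + 21/100 → 21/50
merge 13/50 + 8/25 → 29/50
merge 21/50 + 29/50 → 1
L = 7/50 + 21/100 + 13/50 + 8/25 + 21/50 + 29/50 + 1 = 293/100 = 2.93 bits/symbol.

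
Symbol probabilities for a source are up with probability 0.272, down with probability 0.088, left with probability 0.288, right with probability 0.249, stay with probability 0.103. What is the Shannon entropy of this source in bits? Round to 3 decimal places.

2.174 bits

H = −Σ pᵢ log₂ pᵢ.
−0.272·log₂(0.272) = 0.5109
−0.088·log₂(0.088) = 0.3086
−0.288·log₂(0.288) = 0.5172
−0.249·log₂(0.249) = 0.4994
−0.103·log₂(0.103) = 0.3378
Sum ≈ 2.1739 → 2.174 bits.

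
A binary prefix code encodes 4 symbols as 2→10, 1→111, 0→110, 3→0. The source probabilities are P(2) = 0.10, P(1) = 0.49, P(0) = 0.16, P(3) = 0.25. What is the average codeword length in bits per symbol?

L̄ = Σ pᵢ·ℓᵢ = 0.10·2 + 0.49·3 + 0.16·3 + 0.25·1 = 2.4 bits/symbol.

2.4 bits/symbol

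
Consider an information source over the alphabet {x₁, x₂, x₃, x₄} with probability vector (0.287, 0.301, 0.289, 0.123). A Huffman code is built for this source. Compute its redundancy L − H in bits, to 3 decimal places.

Entropy H = −Σ p log₂ p ≈ 1.9277 bits.
Huffman merges: 123/1000+287/1000→41/100; 289/1000+301/1000→59/100; 41/100+59/100→1. L = 2 ≈ 2.0000.
L − H = 2.0000 − 1.9277 = 0.072 bits.

0.072 bits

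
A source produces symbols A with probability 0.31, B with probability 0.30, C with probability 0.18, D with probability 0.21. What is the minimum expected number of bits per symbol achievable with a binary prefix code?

2 bits/symbol

Repeatedly combine the two least-probable nodes; the expected code length is the sum of the merged weights.
merge 9/50 + 21/100 → 39/100
merge 3/10 + 31/100 → 61/100
merge 39/100 + 61/100 → 1
L = 39/100 + 61/100 + 1 = 2 bits/symbol.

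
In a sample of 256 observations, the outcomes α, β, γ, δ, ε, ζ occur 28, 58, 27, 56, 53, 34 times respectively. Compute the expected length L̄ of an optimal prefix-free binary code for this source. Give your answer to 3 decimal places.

Probabilities are the counts divided by 256.
Repeatedly combine the two least-probable nodes; the expected code length is the sum of the merged weights.
merge 27/256 + 7/64 → 55/256
merge 17/128 + 53/256 → 87/256
merge 55/256 + 7/32 → 111/256
merge 29/128 + 87/256 → 145/256
merge 111/256 + 145/256 → 1
L = 55/256 + 87/256 + 111/256 + 145/256 + 1 = 327/128 ≈ 2.555 bits/symbol.

2.555 bits/symbol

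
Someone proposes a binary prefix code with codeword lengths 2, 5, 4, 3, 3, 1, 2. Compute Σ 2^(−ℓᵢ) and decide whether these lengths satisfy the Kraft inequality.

With common denominator 2^5 = 32: Σ 2^(−ℓᵢ) = 8/32 + 1/32 + 2/32 + 4/32 + 4/32 + 16/32 + 8/32 = 43/32 = 1.34375.
Kraft's inequality requires Σ ≤ 1; here Σ = 1.34375 > 1, so no such prefix code exists.

1.34375; no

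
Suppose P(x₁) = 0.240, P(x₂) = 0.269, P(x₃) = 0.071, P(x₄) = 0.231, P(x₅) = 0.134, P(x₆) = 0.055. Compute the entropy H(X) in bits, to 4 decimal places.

H = −Σ pᵢ log₂ pᵢ.
−0.240·log₂(0.240) = 0.4941
−0.269·log₂(0.269) = 0.5096
−0.071·log₂(0.071) = 0.2709
−0.231·log₂(0.231) = 0.4883
−0.134·log₂(0.134) = 0.3886
−0.055·log₂(0.055) = 0.2301
Sum ≈ 2.3817 → 2.3817 bits.

2.3817 bits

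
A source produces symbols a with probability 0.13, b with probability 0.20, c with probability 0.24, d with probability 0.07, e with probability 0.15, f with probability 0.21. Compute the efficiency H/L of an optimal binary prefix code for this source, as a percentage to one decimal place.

97.8%

Entropy H = −Σ p log₂ p ≈ 2.4931 bits.
Huffman merges: 7/100+13/100→1/5; 3/20+1/5→7/20; 1/5+21/100→41/100; 6/25+7/20→59/100; 41/100+59/100→1. L = 51/20 ≈ 2.5500.
Efficiency = H/L = 2.4931/2.5500 = 97.8%.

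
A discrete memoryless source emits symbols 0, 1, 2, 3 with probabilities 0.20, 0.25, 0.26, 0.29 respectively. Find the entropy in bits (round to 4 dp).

H = −Σ pᵢ log₂ pᵢ.
−0.20·log₂(0.20) = 0.4644
−0.25·log₂(0.25) = 0.5000
−0.26·log₂(0.26) = 0.5053
−0.29·log₂(0.29) = 0.5179
Sum ≈ 1.9876 → 1.9876 bits.

1.9876 bits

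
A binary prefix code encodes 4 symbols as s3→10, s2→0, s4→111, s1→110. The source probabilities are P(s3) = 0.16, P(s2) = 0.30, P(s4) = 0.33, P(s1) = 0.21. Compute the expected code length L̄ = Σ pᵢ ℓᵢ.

L̄ = Σ pᵢ·ℓᵢ = 0.16·2 + 0.30·1 + 0.33·3 + 0.21·3 = 2.24 bits/symbol.

2.24 bits/symbol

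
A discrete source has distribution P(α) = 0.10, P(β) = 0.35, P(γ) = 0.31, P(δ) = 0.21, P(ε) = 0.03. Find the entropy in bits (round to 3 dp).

2.011 bits

H = −Σ pᵢ log₂ pᵢ.
−0.10·log₂(0.10) = 0.3322
−0.35·log₂(0.35) = 0.5301
−0.31·log₂(0.31) = 0.5238
−0.21·log₂(0.21) = 0.4728
−0.03·log₂(0.03) = 0.1518
Sum ≈ 2.0107 → 2.011 bits.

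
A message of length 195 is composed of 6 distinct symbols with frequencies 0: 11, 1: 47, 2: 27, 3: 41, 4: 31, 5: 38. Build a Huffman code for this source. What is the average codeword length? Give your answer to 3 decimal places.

Probabilities are the counts divided by 195.
Repeatedly combine the two least-probable nodes; the expected code length is the sum of the merged weights.
merge 11/195 + 9/65 → 38/195
merge 31/195 + 38/195 → 23/65
merge 38/195 + 41/195 → 79/195
merge 47/195 + 23/65 → 116/195
merge 79/195 + 116/195 → 1
L = 38/195 + 23/65 + 79/195 + 116/195 + 1 = 497/195 ≈ 2.549 bits/symbol.

2.549 bits/symbol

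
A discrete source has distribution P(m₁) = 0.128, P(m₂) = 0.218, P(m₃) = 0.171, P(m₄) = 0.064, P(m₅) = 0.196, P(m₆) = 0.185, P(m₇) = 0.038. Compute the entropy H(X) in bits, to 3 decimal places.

H = −Σ pᵢ log₂ pᵢ.
−0.128·log₂(0.128) = 0.3796
−0.218·log₂(0.218) = 0.4791
−0.171·log₂(0.171) = 0.4357
−0.064·log₂(0.064) = 0.2538
−0.196·log₂(0.196) = 0.4608
−0.185·log₂(0.185) = 0.4504
−0.038·log₂(0.038) = 0.1793
Sum ≈ 2.6387 → 2.639 bits.

2.639 bits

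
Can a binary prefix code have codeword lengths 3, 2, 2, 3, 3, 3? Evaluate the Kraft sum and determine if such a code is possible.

With common denominator 2^3 = 8: Σ 2^(−ℓᵢ) = 1/8 + 2/8 + 2/8 + 1/8 + 1/8 + 1/8 = 8/8 = 1.
Kraft's inequality requires Σ ≤ 1; here Σ = 1 ≤ 1, so such a prefix code exists.

1; yes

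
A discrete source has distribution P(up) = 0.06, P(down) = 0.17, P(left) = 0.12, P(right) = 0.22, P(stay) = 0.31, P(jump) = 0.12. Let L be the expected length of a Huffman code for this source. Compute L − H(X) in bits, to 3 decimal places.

Entropy H = −Σ p log₂ p ≈ 2.4166 bits.
Huffman merges: 3/50+3/25→9/50; 3/25+17/100→29/100; 9/50+11/50→2/5; 29/100+31/100→3/5; 2/5+3/5→1. L = 247/100 ≈ 2.4700.
L − H = 2.4700 − 2.4166 = 0.053 bits.

0.053 bits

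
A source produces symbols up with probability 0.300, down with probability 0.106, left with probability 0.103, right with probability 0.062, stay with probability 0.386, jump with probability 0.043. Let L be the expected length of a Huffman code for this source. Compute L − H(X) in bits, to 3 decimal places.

Entropy H = −Σ p log₂ p ≈ 2.1761 bits.
Huffman merges: 43/1000+31/500→21/200; 103/1000+21/200→26/125; 53/500+26/125→157/500; 3/10+157/500→307/500; 193/500+307/500→1. L = 2241/1000 ≈ 2.2410.
L − H = 2.2410 − 2.1761 = 0.065 bits.

0.065 bits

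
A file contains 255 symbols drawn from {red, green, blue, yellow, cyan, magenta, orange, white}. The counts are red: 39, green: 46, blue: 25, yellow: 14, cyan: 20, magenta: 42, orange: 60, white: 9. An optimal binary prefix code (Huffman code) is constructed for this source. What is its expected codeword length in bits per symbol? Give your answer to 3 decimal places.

2.843 bits/symbol

Probabilities are the counts divided by 255.
Repeatedly combine the two least-probable nodes; the expected code length is the sum of the merged weights.
merge 3/85 + 14/255 → 23/255
merge 4/51 + 23/255 → 43/255
merge 5/51 + 13/85 → 64/255
merge 14/85 + 43/255 → 1/3
merge 46/255 + 4/17 → 106/255
merge 64/255 + 1/3 → 149/255
merge 106/255 + 149/255 → 1
L = 23/255 + 43/255 + 64/255 + 1/3 + 106/255 + 149/255 + 1 = 145/51 ≈ 2.843 bits/symbol.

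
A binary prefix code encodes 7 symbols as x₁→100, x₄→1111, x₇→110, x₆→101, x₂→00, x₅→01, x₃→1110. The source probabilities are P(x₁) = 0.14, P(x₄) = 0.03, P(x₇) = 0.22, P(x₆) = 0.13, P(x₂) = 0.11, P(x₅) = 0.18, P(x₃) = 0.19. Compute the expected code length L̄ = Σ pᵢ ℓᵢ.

L̄ = Σ pᵢ·ℓᵢ = 0.14·3 + 0.03·4 + 0.22·3 + 0.13·3 + 0.11·2 + 0.18·2 + 0.19·4 = 2.93 bits/symbol.

2.93 bits/symbol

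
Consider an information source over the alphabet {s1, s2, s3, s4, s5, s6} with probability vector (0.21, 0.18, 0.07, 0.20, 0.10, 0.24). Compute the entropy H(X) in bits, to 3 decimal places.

H = −Σ pᵢ log₂ pᵢ.
−0.21·log₂(0.21) = 0.4728
−0.18·log₂(0.18) = 0.4453
−0.07·log₂(0.07) = 0.2686
−0.20·log₂(0.20) = 0.4644
−0.10·log₂(0.10) = 0.3322
−0.24·log₂(0.24) = 0.4941
Sum ≈ 2.4774 → 2.477 bits.

2.477 bits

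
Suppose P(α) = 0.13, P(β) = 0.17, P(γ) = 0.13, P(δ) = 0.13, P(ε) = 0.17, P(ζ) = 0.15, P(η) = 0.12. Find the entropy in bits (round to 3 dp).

H = −Σ pᵢ log₂ pᵢ.
−0.13·log₂(0.13) = 0.3826
−0.17·log₂(0.17) = 0.4346
−0.13·log₂(0.13) = 0.3826
−0.13·log₂(0.13) = 0.3826
−0.17·log₂(0.17) = 0.4346
−0.15·log₂(0.15) = 0.4105
−0.12·log₂(0.12) = 0.3671
Sum ≈ 2.7947 → 2.795 bits.

2.795 bits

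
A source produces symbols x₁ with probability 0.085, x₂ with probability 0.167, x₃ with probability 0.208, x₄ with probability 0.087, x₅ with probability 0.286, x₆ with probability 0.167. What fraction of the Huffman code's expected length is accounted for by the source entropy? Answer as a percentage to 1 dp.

Entropy H = −Σ p log₂ p ≈ 2.4589 bits.
Huffman merges: 17/200+87/1000→43/250; 167/1000+167/1000→167/500; 43/250+26/125→19/50; 143/500+167/500→31/50; 19/50+31/50→1. L = 1253/500 ≈ 2.5060.
Efficiency = H/L = 2.4589/2.5060 = 98.1%.

98.1%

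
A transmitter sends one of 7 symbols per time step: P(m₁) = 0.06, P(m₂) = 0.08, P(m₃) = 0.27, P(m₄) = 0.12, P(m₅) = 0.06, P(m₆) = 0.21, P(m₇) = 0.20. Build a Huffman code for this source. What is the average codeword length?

2.64 bits/symbol

Repeatedly combine the two least-probable nodes; the expected code length is the sum of the merged weights.
merge 3/50 + 3/50 → 3/25
merge 2/25 + 3/25 → 1/5
merge 3/25 + 1/5 → 8/25
merge 1/5 + 21/100 → 41/100
merge 27/100 + 8/25 → 59/100
merge 41/100 + 59/100 → 1
L = 3/25 + 1/5 + 8/25 + 41/100 + 59/100 + 1 = 66/25 = 2.64 bits/symbol.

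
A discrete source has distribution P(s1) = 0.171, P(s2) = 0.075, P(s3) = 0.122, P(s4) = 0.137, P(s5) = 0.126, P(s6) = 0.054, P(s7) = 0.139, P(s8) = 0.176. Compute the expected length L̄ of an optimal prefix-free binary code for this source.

Repeatedly combine the two least-probable nodes; the expected code length is the sum of the merged weights.
merge 27/500 + 3/40 → 129/1000
merge 61/500 + 63/500 → 31/125
merge 129/1000 + 137/1000 → 133/500
merge 139/1000 + 171/1000 → 31/100
merge 22/125 + 31/125 → 53/125
merge 133/500 + 31/100 → 72/125
merge 53/125 + 72/125 → 1
L = 129/1000 + 31/125 + 133/500 + 31/100 + 53/125 + 72/125 + 1 = 2953/1000 = 2.953 bits/symbol.

2.953 bits/symbol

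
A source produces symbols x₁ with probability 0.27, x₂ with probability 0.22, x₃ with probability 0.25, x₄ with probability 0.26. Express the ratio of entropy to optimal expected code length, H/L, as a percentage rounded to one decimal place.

Entropy H = −Σ p log₂ p ≈ 1.9959 bits.
Huffman merges: 11/50+1/4→47/100; 13/50+27/100→53/100; 47/100+53/100→1. L = 2 ≈ 2.0000.
Efficiency = H/L = 1.9959/2.0000 = 99.8%.

99.8%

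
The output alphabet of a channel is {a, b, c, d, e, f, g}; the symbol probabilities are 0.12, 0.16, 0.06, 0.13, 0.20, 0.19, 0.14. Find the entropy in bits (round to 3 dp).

H = −Σ pᵢ log₂ pᵢ.
−0.12·log₂(0.12) = 0.3671
−0.16·log₂(0.16) = 0.4230
−0.06·log₂(0.06) = 0.2435
−0.13·log₂(0.13) = 0.3826
−0.20·log₂(0.20) = 0.4644
−0.19·log₂(0.19) = 0.4552
−0.14·log₂(0.14) = 0.3971
Sum ≈ 2.7330 → 2.733 bits.

2.733 bits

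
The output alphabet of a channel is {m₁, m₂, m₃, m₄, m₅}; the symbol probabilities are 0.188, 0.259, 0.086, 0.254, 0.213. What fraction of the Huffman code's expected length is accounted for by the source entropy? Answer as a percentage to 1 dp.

Entropy H = −Σ p log₂ p ≈ 2.2399 bits.
Huffman merges: 43/500+47/250→137/500; 213/1000+127/500→467/1000; 259/1000+137/500→533/1000; 467/1000+533/1000→1. L = 1137/500 ≈ 2.2740.
Efficiency = H/L = 2.2399/2.2740 = 98.5%.

98.5%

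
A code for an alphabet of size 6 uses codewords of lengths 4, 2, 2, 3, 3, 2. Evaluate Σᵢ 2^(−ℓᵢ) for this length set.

With common denominator 2^4 = 16: Σ 2^(−ℓᵢ) = 1/16 + 4/16 + 4/16 + 2/16 + 2/16 + 4/16 = 17/16 = 1.0625.

1.0625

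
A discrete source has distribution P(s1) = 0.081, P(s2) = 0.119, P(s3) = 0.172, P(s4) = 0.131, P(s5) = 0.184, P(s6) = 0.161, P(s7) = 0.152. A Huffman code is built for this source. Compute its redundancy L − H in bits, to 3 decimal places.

0.049 bits

Entropy H = −Σ p log₂ p ≈ 2.7668 bits.
Huffman merges: 81/1000+119/1000→1/5; 131/1000+19/125→283/1000; 161/1000+43/250→333/1000; 23/125+1/5→48/125; 283/1000+333/1000→77/125; 48/125+77/125→1. L = 352/125 ≈ 2.8160.
L − H = 2.8160 − 2.7668 = 0.049 bits.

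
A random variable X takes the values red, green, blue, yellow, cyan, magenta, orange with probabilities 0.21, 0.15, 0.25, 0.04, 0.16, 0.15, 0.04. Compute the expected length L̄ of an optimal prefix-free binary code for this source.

Repeatedly combine the two least-probable nodes; the expected code length is the sum of the merged weights.
merge 1/25 + 1/25 → 2/25
merge 2/25 + 3/20 → 23/100
merge 3/20 + 4/25 → 31/100
merge 21/100 + 23/100 → 11/25
merge 1/4 + 31/100 → 14/25
merge 11/25 + 14/25 → 1
L = 2/25 + 23/100 + 31/100 + 11/25 + 14/25 + 1 = 131/50 = 2.62 bits/symbol.

2.62 bits/symbol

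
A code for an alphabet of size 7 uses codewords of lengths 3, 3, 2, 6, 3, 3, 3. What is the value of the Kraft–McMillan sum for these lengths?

With common denominator 2^6 = 64: Σ 2^(−ℓᵢ) = 8/64 + 8/64 + 16/64 + 1/64 + 8/64 + 8/64 + 8/64 = 57/64 = 0.890625.

0.890625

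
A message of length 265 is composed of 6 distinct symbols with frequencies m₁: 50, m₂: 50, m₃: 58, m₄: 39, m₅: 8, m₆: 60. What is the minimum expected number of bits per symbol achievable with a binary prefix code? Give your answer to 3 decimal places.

2.543 bits/symbol

Probabilities are the counts divided by 265.
Repeatedly combine the two least-probable nodes; the expected code length is the sum of the merged weights.
merge 8/265 + 39/265 → 47/265
merge 47/265 + 10/53 → 97/265
merge 10/53 + 58/265 → 108/265
merge 12/53 + 97/265 → 157/265
merge 108/265 + 157/265 → 1
L = 47/265 + 97/265 + 108/265 + 157/265 + 1 = 674/265 ≈ 2.543 bits/symbol.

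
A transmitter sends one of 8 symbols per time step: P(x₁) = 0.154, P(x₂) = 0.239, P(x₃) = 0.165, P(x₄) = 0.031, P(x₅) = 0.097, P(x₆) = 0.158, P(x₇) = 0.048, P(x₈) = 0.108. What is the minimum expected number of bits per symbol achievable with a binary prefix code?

Repeatedly combine the two least-probable nodes; the expected code length is the sum of the merged weights.
merge 31/1000 + 6/125 → 79/1000
merge 79/1000 + 97/1000 → 22/125
merge 27/250 + 77/500 → 131/500
merge 79/500 + 33/200 → 323/1000
merge 22/125 + 239/1000 → 83/200
merge 131/500 + 323/1000 → 117/200
merge 83/200 + 117/200 → 1
L = 79/1000 + 22/125 + 131/500 + 323/1000 + 83/200 + 117/200 + 1 = 71/25 = 2.84 bits/symbol.

2.84 bits/symbol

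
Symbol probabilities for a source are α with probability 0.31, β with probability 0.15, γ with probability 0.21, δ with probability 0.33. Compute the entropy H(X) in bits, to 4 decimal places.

1.9350 bits

H = −Σ pᵢ log₂ pᵢ.
−0.31·log₂(0.31) = 0.5238
−0.15·log₂(0.15) = 0.4105
−0.21·log₂(0.21) = 0.4728
−0.33·log₂(0.33) = 0.5278
Sum ≈ 1.9350 → 1.9350 bits.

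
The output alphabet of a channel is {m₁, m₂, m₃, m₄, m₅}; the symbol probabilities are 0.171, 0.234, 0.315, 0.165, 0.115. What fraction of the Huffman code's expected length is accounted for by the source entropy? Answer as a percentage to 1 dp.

Entropy H = −Σ p log₂ p ≈ 2.2387 bits.
Huffman merges: 23/200+33/200→7/25; 171/1000+117/500→81/200; 7/25+63/200→119/200; 81/200+119/200→1. L = 57/25 ≈ 2.2800.
Efficiency = H/L = 2.2387/2.2800 = 98.2%.

98.2%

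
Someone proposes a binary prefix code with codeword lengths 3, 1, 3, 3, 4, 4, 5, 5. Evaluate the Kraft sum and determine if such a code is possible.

With common denominator 2^5 = 32: Σ 2^(−ℓᵢ) = 4/32 + 16/32 + 4/32 + 4/32 + 2/32 + 2/32 + 1/32 + 1/32 = 34/32 = 1.0625.
Kraft's inequality requires Σ ≤ 1; here Σ = 1.0625 > 1, so no such prefix code exists.

1.0625; no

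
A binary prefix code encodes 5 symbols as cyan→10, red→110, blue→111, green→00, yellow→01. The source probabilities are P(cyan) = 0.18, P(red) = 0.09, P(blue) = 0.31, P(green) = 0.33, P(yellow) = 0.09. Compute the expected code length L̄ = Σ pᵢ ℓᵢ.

L̄ = Σ pᵢ·ℓᵢ = 0.18·2 + 0.09·3 + 0.31·3 + 0.33·2 + 0.09·2 = 2.4 bits/symbol.

2.4 bits/symbol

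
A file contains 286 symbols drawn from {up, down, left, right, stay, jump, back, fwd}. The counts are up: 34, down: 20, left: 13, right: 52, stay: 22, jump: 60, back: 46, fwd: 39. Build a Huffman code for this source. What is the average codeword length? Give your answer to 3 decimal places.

Probabilities are the counts divided by 286.
Repeatedly combine the two least-probable nodes; the expected code length is the sum of the merged weights.
merge 1/22 + 10/143 → 3/26
merge 1/13 + 3/26 → 5/26
merge 17/143 + 3/22 → 73/286
merge 23/143 + 2/11 → 49/143
merge 5/26 + 30/143 → 115/286
merge 73/286 + 49/143 → 171/286
merge 115/286 + 171/286 → 1
L = 3/26 + 5/26 + 73/286 + 49/143 + 115/286 + 171/286 + 1 = 831/286 ≈ 2.906 bits/symbol.

2.906 bits/symbol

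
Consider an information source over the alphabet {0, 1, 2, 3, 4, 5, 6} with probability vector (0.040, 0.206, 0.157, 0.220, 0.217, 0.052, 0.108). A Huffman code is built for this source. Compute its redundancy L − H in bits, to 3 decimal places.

0.047 bits

Entropy H = −Σ p log₂ p ≈ 2.6021 bits.
Huffman merges: 1/25+13/250→23/250; 23/250+27/250→1/5; 157/1000+1/5→357/1000; 103/500+217/1000→423/1000; 11/50+357/1000→577/1000; 423/1000+577/1000→1. L = 2649/1000 ≈ 2.6490.
L − H = 2.6490 − 2.6021 = 0.047 bits.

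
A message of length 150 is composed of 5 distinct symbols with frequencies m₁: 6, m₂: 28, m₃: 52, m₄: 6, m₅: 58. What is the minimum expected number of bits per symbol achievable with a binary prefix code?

1.96 bits/symbol

Probabilities are the counts divided by 150.
Repeatedly combine the two least-probable nodes; the expected code length is the sum of the merged weights.
merge 1/25 + 1/25 → 2/25
merge 2/25 + 14/75 → 4/15
merge 4/15 + 26/75 → 46/75
merge 29/75 + 46/75 → 1
L = 2/25 + 4/15 + 46/75 + 1 = 49/25 = 1.96 bits/symbol.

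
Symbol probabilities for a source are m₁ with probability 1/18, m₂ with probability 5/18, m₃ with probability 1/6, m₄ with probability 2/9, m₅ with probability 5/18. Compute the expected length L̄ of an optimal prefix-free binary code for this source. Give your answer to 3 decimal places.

Repeatedly combine the two least-probable nodes; the expected code length is the sum of the merged weights.
merge 1/18 + 1/6 → 2/9
merge 2/9 + 2/9 → 4/9
merge 5/18 + 5/18 → 5/9
merge 4/9 + 5/9 → 1
L = 2/9 + 4/9 + 5/9 + 1 = 20/9 ≈ 2.222 bits/symbol.

2.222 bits/symbol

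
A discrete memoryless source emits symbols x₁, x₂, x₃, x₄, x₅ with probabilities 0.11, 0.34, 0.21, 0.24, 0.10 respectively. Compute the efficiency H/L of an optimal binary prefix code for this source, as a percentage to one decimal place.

Entropy H = −Σ p log₂ p ≈ 2.1786 bits.
Huffman merges: 1/10+11/100→21/100; 21/100+21/100→21/50; 6/25+17/50→29/50; 21/50+29/50→1. L = 221/100 ≈ 2.2100.
Efficiency = H/L = 2.1786/2.2100 = 98.6%.

98.6%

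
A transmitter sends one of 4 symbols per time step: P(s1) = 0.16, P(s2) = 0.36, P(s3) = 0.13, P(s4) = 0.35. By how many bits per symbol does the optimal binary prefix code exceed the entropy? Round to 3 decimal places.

0.064 bits

Entropy H = −Σ p log₂ p ≈ 1.8664 bits.
Huffman merges: 13/100+4/25→29/100; 29/100+7/20→16/25; 9/25+16/25→1. L = 193/100 ≈ 1.9300.
L − H = 1.9300 − 1.8664 = 0.064 bits.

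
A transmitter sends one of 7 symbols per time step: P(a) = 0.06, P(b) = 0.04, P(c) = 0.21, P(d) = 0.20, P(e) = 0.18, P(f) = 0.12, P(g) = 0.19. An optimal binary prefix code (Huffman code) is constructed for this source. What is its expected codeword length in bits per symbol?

Repeatedly combine the two least-probable nodes; the expected code length is the sum of the merged weights.
merge 1/25 + 3/50 → 1/10
merge 1/10 + 3/25 → 11/50
merge 9/50 + 19/100 → 37/100
merge 1/5 + 21/100 → 41/100
merge 11/50 + 37/100 → 59/100
merge 41/100 + 59/100 → 1
L = 1/10 + 11/50 + 37/100 + 41/100 + 59/100 + 1 = 269/100 = 2.69 bits/symbol.

2.69 bits/symbol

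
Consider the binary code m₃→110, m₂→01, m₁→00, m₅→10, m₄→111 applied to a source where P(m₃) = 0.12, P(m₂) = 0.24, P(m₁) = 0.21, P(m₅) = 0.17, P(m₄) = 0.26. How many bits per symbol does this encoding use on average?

2.38 bits/symbol

L̄ = Σ pᵢ·ℓᵢ = 0.12·3 + 0.24·2 + 0.21·2 + 0.17·2 + 0.26·3 = 2.38 bits/symbol.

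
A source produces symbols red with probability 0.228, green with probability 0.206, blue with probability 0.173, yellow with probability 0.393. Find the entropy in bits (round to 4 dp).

1.9233 bits

H = −Σ pᵢ log₂ pᵢ.
−0.228·log₂(0.228) = 0.4863
−0.206·log₂(0.206) = 0.4695
−0.173·log₂(0.173) = 0.4379
−0.393·log₂(0.393) = 0.5295
Sum ≈ 1.9233 → 1.9233 bits.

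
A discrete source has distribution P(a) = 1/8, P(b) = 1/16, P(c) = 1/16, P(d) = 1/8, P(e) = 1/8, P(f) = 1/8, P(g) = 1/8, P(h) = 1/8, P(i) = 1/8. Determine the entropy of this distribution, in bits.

Each probability is a power of 1/2, so log₂(1/p) is an integer.
H = Σ p·log₂(1/p) = 1/8·3 + 1/16·4 + 1/16·4 + 1/8·3 + 1/8·3 + 1/8·3 + 1/8·3 + 1/8·3 + 1/8·3 = 3.125 bits.

3.125 bits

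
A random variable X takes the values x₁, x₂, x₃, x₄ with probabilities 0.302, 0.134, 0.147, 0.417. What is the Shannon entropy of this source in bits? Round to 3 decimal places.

H = −Σ pᵢ log₂ pᵢ.
−0.302·log₂(0.302) = 0.5217
−0.134·log₂(0.134) = 0.3886
−0.147·log₂(0.147) = 0.4066
−0.417·log₂(0.417) = 0.5262
Sum ≈ 1.8431 → 1.843 bits.

1.843 bits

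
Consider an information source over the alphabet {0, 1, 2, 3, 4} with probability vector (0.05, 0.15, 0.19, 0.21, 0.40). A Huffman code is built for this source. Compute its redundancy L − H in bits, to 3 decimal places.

Entropy H = −Σ p log₂ p ≈ 2.0835 bits.
Huffman merges: 1/20+3/20→1/5; 19/100+1/5→39/100; 21/100+39/100→3/5; 2/5+3/5→1. L = 219/100 ≈ 2.1900.
L − H = 2.1900 − 2.0835 = 0.107 bits.

0.107 bits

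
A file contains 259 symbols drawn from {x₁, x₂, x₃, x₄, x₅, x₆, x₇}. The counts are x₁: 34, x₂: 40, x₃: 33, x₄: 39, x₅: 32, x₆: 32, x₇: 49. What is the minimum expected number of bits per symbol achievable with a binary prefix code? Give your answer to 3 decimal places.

Probabilities are the counts divided by 259.
Repeatedly combine the two least-probable nodes; the expected code length is the sum of the merged weights.
merge 32/259 + 32/259 → 64/259
merge 33/259 + 34/259 → 67/259
merge 39/259 + 40/259 → 79/259
merge 7/37 + 64/259 → 113/259
merge 67/259 + 79/259 → 146/259
merge 113/259 + 146/259 → 1
L = 64/259 + 67/259 + 79/259 + 113/259 + 146/259 + 1 = 104/37 ≈ 2.811 bits/symbol.

2.811 bits/symbol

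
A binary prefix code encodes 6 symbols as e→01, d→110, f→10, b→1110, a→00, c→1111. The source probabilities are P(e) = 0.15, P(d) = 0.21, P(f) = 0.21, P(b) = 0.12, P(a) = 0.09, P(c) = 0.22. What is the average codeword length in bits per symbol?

L̄ = Σ pᵢ·ℓᵢ = 0.15·2 + 0.21·3 + 0.21·2 + 0.12·4 + 0.09·2 + 0.22·4 = 2.89 bits/symbol.

2.89 bits/symbol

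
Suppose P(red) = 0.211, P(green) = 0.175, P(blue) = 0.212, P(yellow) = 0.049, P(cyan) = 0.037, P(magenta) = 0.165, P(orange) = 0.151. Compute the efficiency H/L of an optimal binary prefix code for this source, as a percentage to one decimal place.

Entropy H = −Σ p log₂ p ≈ 2.6180 bits.
Huffman merges: 37/1000+49/1000→43/500; 43/500+151/1000→237/1000; 33/200+7/40→17/50; 211/1000+53/250→423/1000; 237/1000+17/50→577/1000; 423/1000+577/1000→1. L = 2663/1000 ≈ 2.6630.
Efficiency = H/L = 2.6180/2.6630 = 98.3%.

98.3%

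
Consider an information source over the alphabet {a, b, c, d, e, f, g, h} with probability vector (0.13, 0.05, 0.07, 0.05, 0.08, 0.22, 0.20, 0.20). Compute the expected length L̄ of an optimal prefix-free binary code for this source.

Repeatedly combine the two least-probable nodes; the expected code length is the sum of the merged weights.
merge 1/20 + 1/20 → 1/10
merge 7/100 + 2/25 → 3/20
merge 1/10 + 13/100 → 23/100
merge 3/20 + 1/5 → 7/20
merge 1/5 + 11/50 → 21/50
merge 23/100 + 7/20 → 29/50
merge 21/50 + 29/50 → 1
L = 1/10 + 3/20 + 23/100 + 7/20 + 21/50 + 29/50 + 1 = 283/100 = 2.83 bits/symbol.

2.83 bits/symbol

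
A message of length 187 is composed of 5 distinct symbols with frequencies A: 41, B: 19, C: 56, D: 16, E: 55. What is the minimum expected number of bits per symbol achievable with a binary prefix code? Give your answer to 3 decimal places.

2.187 bits/symbol

Probabilities are the counts divided by 187.
Repeatedly combine the two least-probable nodes; the expected code length is the sum of the merged weights.
merge 16/187 + 19/187 → 35/187
merge 35/187 + 41/187 → 76/187
merge 5/17 + 56/187 → 111/187
merge 76/187 + 111/187 → 1
L = 35/187 + 76/187 + 111/187 + 1 = 409/187 ≈ 2.187 bits/symbol.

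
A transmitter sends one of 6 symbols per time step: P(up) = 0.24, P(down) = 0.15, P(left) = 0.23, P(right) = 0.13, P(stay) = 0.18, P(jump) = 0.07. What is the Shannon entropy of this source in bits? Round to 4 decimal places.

2.4889 bits

H = −Σ pᵢ log₂ pᵢ.
−0.24·log₂(0.24) = 0.4941
−0.15·log₂(0.15) = 0.4105
−0.23·log₂(0.23) = 0.4877
−0.13·log₂(0.13) = 0.3826
−0.18·log₂(0.18) = 0.4453
−0.07·log₂(0.07) = 0.2686
Sum ≈ 2.4889 → 2.4889 bits.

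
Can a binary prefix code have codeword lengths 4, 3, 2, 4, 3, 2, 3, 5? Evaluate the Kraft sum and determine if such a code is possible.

With common denominator 2^5 = 32: Σ 2^(−ℓᵢ) = 2/32 + 4/32 + 8/32 + 2/32 + 4/32 + 8/32 + 4/32 + 1/32 = 33/32 = 1.03125.
Kraft's inequality requires Σ ≤ 1; here Σ = 1.03125 > 1, so no such prefix code exists.

1.03125; no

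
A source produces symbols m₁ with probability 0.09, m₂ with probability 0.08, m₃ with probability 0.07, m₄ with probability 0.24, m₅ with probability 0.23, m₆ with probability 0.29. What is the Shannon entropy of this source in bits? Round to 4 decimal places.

H = −Σ pᵢ log₂ pᵢ.
−0.09·log₂(0.09) = 0.3127
−0.08·log₂(0.08) = 0.2915
−0.07·log₂(0.07) = 0.2686
−0.24·log₂(0.24) = 0.4941
−0.23·log₂(0.23) = 0.4877
−0.29·log₂(0.29) = 0.5179
Sum ≈ 2.3724 → 2.3724 bits.

2.3724 bits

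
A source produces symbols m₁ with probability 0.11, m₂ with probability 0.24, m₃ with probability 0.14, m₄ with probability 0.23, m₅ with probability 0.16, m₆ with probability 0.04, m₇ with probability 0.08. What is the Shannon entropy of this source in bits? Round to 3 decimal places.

H = −Σ pᵢ log₂ pᵢ.
−0.11·log₂(0.11) = 0.3503
−0.24·log₂(0.24) = 0.4941
−0.14·log₂(0.14) = 0.3971
−0.23·log₂(0.23) = 0.4877
−0.16·log₂(0.16) = 0.4230
−0.04·log₂(0.04) = 0.1858
−0.08·log₂(0.08) = 0.2915
Sum ≈ 2.6295 → 2.629 bits.

2.629 bits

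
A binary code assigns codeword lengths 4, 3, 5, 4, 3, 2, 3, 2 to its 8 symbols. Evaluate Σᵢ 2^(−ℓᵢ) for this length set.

With common denominator 2^5 = 32: Σ 2^(−ℓᵢ) = 2/32 + 4/32 + 1/32 + 2/32 + 4/32 + 8/32 + 4/32 + 8/32 = 33/32 = 1.03125.

1.03125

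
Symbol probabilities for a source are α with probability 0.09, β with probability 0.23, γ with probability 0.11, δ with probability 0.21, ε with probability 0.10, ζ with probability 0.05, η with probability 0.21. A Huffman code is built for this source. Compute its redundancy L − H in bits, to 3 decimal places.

0.055 bits

Entropy H = −Σ p log₂ p ≈ 2.6445 bits.
Huffman merges: 1/20+9/100→7/50; 1/10+11/100→21/100; 7/50+21/100→7/20; 21/100+21/100→21/50; 23/100+7/20→29/50; 21/50+29/50→1. L = 27/10 ≈ 2.7000.
L − H = 2.7000 − 2.6445 = 0.055 bits.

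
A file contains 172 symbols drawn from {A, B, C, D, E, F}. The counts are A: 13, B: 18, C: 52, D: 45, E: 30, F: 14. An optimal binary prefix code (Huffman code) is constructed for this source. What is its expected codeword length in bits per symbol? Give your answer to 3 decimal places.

Probabilities are the counts divided by 172.
Repeatedly combine the two least-probable nodes; the expected code length is the sum of the merged weights.
merge 13/172 + 7/86 → 27/172
merge 9/86 + 27/172 → 45/172
merge 15/86 + 45/172 → 75/172
merge 45/172 + 13/43 → 97/172
merge 75/172 + 97/172 → 1
L = 27/172 + 45/172 + 75/172 + 97/172 + 1 = 104/43 ≈ 2.419 bits/symbol.

2.419 bits/symbol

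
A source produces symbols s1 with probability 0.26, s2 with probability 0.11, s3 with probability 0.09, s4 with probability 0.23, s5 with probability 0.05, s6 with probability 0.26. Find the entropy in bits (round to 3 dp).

H = −Σ pᵢ log₂ pᵢ.
−0.26·log₂(0.26) = 0.5053
−0.11·log₂(0.11) = 0.3503
−0.09·log₂(0.09) = 0.3127
−0.23·log₂(0.23) = 0.4877
−0.05·log₂(0.05) = 0.2161
−0.26·log₂(0.26) = 0.5053
Sum ≈ 2.3773 → 2.377 bits.

2.377 bits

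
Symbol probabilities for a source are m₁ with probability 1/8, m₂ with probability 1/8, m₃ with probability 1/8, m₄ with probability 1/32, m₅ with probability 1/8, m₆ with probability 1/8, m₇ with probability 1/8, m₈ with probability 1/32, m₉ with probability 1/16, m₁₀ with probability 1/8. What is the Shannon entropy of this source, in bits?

Each probability is a power of 1/2, so log₂(1/p) is an integer.
H = Σ p·log₂(1/p) = 1/8·3 + 1/8·3 + 1/8·3 + 1/32·5 + 1/8·3 + 1/8·3 + 1/8·3 + 1/32·5 + 1/16·4 + 1/8·3 = 3.1875 bits.

3.1875 bits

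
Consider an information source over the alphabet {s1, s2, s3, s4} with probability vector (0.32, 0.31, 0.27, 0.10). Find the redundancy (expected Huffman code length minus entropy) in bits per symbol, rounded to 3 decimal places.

0.108 bits

Entropy H = −Σ p log₂ p ≈ 1.8920 bits.
Huffman merges: 1/10+27/100→37/100; 31/100+8/25→63/100; 37/100+63/100→1. L = 2 ≈ 2.0000.
L − H = 2.0000 − 1.8920 = 0.108 bits.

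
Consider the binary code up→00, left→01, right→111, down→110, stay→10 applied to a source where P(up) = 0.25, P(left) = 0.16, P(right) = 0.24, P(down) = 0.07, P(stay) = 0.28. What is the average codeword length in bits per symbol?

2.31 bits/symbol

L̄ = Σ pᵢ·ℓᵢ = 0.25·2 + 0.16·2 + 0.24·3 + 0.07·3 + 0.28·2 = 2.31 bits/symbol.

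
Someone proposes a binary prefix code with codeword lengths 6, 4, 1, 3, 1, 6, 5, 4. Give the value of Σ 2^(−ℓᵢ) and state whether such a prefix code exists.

1.3125; no

With common denominator 2^6 = 64: Σ 2^(−ℓᵢ) = 1/64 + 4/64 + 32/64 + 8/64 + 32/64 + 1/64 + 2/64 + 4/64 = 84/64 = 1.3125.
Kraft's inequality requires Σ ≤ 1; here Σ = 1.3125 > 1, so no such prefix code exists.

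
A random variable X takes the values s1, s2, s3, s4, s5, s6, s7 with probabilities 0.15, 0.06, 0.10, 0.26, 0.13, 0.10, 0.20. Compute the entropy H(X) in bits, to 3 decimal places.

H = −Σ pᵢ log₂ pᵢ.
−0.15·log₂(0.15) = 0.4105
−0.06·log₂(0.06) = 0.2435
−0.10·log₂(0.10) = 0.3322
−0.26·log₂(0.26) = 0.5053
−0.13·log₂(0.13) = 0.3826
−0.10·log₂(0.10) = 0.3322
−0.20·log₂(0.20) = 0.4644
Sum ≈ 2.6708 → 2.671 bits.

2.671 bits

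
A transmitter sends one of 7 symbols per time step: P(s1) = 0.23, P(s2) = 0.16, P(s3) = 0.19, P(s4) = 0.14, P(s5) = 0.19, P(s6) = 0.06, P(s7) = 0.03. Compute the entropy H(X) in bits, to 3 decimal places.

2.614 bits

H = −Σ pᵢ log₂ pᵢ.
−0.23·log₂(0.23) = 0.4877
−0.16·log₂(0.16) = 0.4230
−0.19·log₂(0.19) = 0.4552
−0.14·log₂(0.14) = 0.3971
−0.19·log₂(0.19) = 0.4552
−0.06·log₂(0.06) = 0.2435
−0.03·log₂(0.03) = 0.1518
Sum ≈ 2.6135 → 2.614 bits.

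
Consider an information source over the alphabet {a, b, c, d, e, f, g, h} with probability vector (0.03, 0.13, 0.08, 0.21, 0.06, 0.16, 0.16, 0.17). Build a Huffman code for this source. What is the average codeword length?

2.88 bits/symbol

Repeatedly combine the two least-probable nodes; the expected code length is the sum of the merged weights.
merge 3/100 + 3/50 → 9/100
merge 2/25 + 9/100 → 17/100
merge 13/100 + 4/25 → 29/100
merge 4/25 + 17/100 → 33/100
merge 17/100 + 21/100 → 19/50
merge 29/100 + 33/100 → 31/50
merge 19/50 + 31/50 → 1
L = 9/100 + 17/100 + 29/100 + 33/100 + 19/50 + 31/50 + 1 = 72/25 = 2.88 bits/symbol.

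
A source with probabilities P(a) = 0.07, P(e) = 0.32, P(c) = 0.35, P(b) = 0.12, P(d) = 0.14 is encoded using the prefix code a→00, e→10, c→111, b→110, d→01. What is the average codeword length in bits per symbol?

L̄ = Σ pᵢ·ℓᵢ = 0.07·2 + 0.32·2 + 0.35·3 + 0.12·3 + 0.14·2 = 2.47 bits/symbol.

2.47 bits/symbol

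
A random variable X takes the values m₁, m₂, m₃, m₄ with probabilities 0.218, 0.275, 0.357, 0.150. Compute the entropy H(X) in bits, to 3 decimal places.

1.932 bits

H = −Σ pᵢ log₂ pᵢ.
−0.218·log₂(0.218) = 0.4791
−0.275·log₂(0.275) = 0.5122
−0.357·log₂(0.357) = 0.5305
−0.150·log₂(0.150) = 0.4105
Sum ≈ 1.9323 → 1.932 bits.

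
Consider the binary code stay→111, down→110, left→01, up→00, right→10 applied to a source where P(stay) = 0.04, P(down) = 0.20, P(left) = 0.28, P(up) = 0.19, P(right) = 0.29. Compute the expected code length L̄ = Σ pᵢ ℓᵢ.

L̄ = Σ pᵢ·ℓᵢ = 0.04·3 + 0.20·3 + 0.28·2 + 0.19·2 + 0.29·2 = 2.24 bits/symbol.

2.24 bits/symbol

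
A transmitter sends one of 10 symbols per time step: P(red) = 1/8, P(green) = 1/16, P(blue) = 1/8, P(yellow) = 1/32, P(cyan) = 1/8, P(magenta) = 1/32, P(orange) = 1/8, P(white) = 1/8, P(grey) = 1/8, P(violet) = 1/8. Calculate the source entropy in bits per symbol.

Each probability is a power of 1/2, so log₂(1/p) is an integer.
H = Σ p·log₂(1/p) = 1/8·3 + 1/16·4 + 1/8·3 + 1/32·5 + 1/8·3 + 1/32·5 + 1/8·3 + 1/8·3 + 1/8·3 + 1/8·3 = 3.1875 bits.

3.1875 bits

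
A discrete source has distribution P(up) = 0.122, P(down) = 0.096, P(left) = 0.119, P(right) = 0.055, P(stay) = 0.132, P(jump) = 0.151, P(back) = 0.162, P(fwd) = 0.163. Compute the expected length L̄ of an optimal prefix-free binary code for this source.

2.988 bits/symbol

Repeatedly combine the two least-probable nodes; the expected code length is the sum of the merged weights.
merge 11/200 + 12/125 → 151/1000
merge 119/1000 + 61/500 → 241/1000
merge 33/250 + 151/1000 → 283/1000
merge 151/1000 + 81/500 → 313/1000
merge 163/1000 + 241/1000 → 101/250
merge 283/1000 + 313/1000 → 149/250
merge 101/250 + 149/250 → 1
L = 151/1000 + 241/1000 + 283/1000 + 313/1000 + 101/250 + 149/250 + 1 = 747/250 = 2.988 bits/symbol.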